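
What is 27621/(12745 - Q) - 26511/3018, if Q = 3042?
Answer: -1869635/314878 ≈ -5.9377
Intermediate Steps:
27621/(12745 - Q) - 26511/3018 = 27621/(12745 - 1*3042) - 26511/3018 = 27621/(12745 - 3042) - 26511*1/3018 = 27621/9703 - 8837/1006 = 27621*(1/9703) - 8837/1006 = 891/313 - 8837/1006 = -1869635/314878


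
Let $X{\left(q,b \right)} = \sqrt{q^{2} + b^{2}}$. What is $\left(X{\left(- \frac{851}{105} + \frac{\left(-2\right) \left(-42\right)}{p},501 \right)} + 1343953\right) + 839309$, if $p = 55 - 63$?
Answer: $2183262 + \frac{\sqrt{11084408749}}{210} \approx 2.1838 \cdot 10^{6}$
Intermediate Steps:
$p = -8$ ($p = 55 - 63 = -8$)
$X{\left(q,b \right)} = \sqrt{b^{2} + q^{2}}$
$\left(X{\left(- \frac{851}{105} + \frac{\left(-2\right) \left(-42\right)}{p},501 \right)} + 1343953\right) + 839309 = \left(\sqrt{501^{2} + \left(- \frac{851}{105} + \frac{\left(-2\right) \left(-42\right)}{-8}\right)^{2}} + 1343953\right) + 839309 = \left(\sqrt{251001 + \left(\left(-851\right) \frac{1}{105} + 84 \left(- \frac{1}{8}\right)\right)^{2}} + 1343953\right) + 839309 = \left(\sqrt{251001 + \left(- \frac{851}{105} - \frac{21}{2}\right)^{2}} + 1343953\right) + 839309 = \left(\sqrt{251001 + \left(- \frac{3907}{210}\right)^{2}} + 1343953\right) + 839309 = \left(\sqrt{251001 + \frac{15264649}{44100}} + 1343953\right) + 839309 = \left(\sqrt{\frac{11084408749}{44100}} + 1343953\right) + 839309 = \left(\frac{\sqrt{11084408749}}{210} + 1343953\right) + 839309 = \left(1343953 + \frac{\sqrt{11084408749}}{210}\right) + 839309 = 2183262 + \frac{\sqrt{11084408749}}{210}$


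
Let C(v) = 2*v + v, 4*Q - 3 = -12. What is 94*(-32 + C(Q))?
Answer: -7285/2 ≈ -3642.5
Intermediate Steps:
Q = -9/4 (Q = 3/4 + (1/4)*(-12) = 3/4 - 3 = -9/4 ≈ -2.2500)
C(v) = 3*v
94*(-32 + C(Q)) = 94*(-32 + 3*(-9/4)) = 94*(-32 - 27/4) = 94*(-155/4) = -7285/2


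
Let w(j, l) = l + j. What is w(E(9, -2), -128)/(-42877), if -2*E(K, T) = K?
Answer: 5/1618 ≈ 0.0030902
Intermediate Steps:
E(K, T) = -K/2
w(j, l) = j + l
w(E(9, -2), -128)/(-42877) = (-½*9 - 128)/(-42877) = (-9/2 - 128)*(-1/42877) = -265/2*(-1/42877) = 5/1618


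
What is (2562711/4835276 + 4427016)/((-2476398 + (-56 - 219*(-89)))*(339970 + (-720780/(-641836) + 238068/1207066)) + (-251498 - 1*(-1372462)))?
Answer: -690997156931226772440723/130378335500689900269939549940 ≈ -5.2999e-6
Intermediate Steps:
(2562711/4835276 + 4427016)/((-2476398 + (-56 - 219*(-89)))*(339970 + (-720780/(-641836) + 238068/1207066)) + (-251498 - 1*(-1372462))) = (2562711*(1/4835276) + 4427016)/((-2476398 + (-56 + 19491))*(339970 + (-720780*(-1/641836) + 238068*(1/1207066))) + (-251498 + 1372462)) = (2562711/4835276 + 4427016)/((-2476398 + 19435)*(339970 + (180195/160459 + 119034/603533)) + 1120964) = 21405846779127/(4835276*(-2456963*(339970 + 127853705541/96842301647) + 1120964)) = 21405846779127/(4835276*(-2456963*32923605144636131/96842301647 + 1120964)) = 21405846779127/(4835276*(-80892079666980622330153/96842301647 + 1120964)) = 21405846779127/(4835276*(-80891971110246798902445/96842301647)) = (21405846779127/4835276)*(-96842301647/80891971110246798902445) = -690997156931226772440723/130378335500689900269939549940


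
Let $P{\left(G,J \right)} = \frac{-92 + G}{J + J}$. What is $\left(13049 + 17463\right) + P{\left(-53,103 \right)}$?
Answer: $\frac{6285327}{206} \approx 30511.0$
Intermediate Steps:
$P{\left(G,J \right)} = \frac{-92 + G}{2 J}$
$\left(13049 + 17463\right) + P{\left(-53,103 \right)} = \left(13049 + 17463\right) + \frac{-92 - 53}{2 \cdot 103} = 30512 + \frac{1}{2} \cdot \frac{1}{103} \left(-145\right) = 30512 - \frac{145}{206} = \frac{6285327}{206}$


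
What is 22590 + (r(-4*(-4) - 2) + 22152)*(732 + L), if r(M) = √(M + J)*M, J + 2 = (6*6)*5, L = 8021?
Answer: 193919046 + 980336*√3 ≈ 1.9562e+8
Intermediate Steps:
J = 178 (J = -2 + (6*6)*5 = -2 + 36*5 = -2 + 180 = 178)
r(M) = M*√(178 + M) (r(M) = √(M + 178)*M = √(178 + M)*M = M*√(178 + M))
22590 + (r(-4*(-4) - 2) + 22152)*(732 + L) = 22590 + ((-4*(-4) - 2)*√(178 + (-4*(-4) - 2)) + 22152)*(732 + 8021) = 22590 + ((16 - 2)*√(178 + (16 - 2)) + 22152)*8753 = 22590 + (14*√(178 + 14) + 22152)*8753 = 22590 + (14*√192 + 22152)*8753 = 22590 + (14*(8*√3) + 22152)*8753 = 22590 + (112*√3 + 22152)*8753 = 22590 + (22152 + 112*√3)*8753 = 22590 + (193896456 + 980336*√3) = 193919046 + 980336*√3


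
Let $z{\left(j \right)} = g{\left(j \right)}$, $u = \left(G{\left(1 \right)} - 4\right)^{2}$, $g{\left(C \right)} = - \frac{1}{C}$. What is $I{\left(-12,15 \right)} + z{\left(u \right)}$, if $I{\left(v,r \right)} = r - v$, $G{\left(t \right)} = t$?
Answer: $\frac{242}{9} \approx 26.889$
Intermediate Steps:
$u = 9$ ($u = \left(1 - 4\right)^{2} = \left(-3\right)^{2} = 9$)
$z{\left(j \right)} = - \frac{1}{j}$
$I{\left(-12,15 \right)} + z{\left(u \right)} = \left(15 - -12\right) - \frac{1}{9} = \left(15 + 12\right) - \frac{1}{9} = 27 - \frac{1}{9} = \frac{242}{9}$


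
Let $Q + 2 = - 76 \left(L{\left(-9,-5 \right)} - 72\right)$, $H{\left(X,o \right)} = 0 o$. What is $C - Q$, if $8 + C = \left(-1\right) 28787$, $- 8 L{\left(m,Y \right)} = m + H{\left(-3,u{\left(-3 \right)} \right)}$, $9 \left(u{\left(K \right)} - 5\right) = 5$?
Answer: $- \frac{68359}{2} \approx -34180.0$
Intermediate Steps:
$u{\left(K \right)} = \frac{50}{9}$ ($u{\left(K \right)} = 5 + \frac{1}{9} \cdot 5 = 5 + \frac{5}{9} = \frac{50}{9}$)
$H{\left(X,o \right)} = 0$
$L{\left(m,Y \right)} = - \frac{m}{8}$ ($L{\left(m,Y \right)} = - \frac{m + 0}{8} = - \frac{m}{8}$)
$C = -28795$ ($C = -8 - 28787 = -28795$)
$Q = \frac{10769}{2}$ ($Q = -2 - 76 \left(\left(- \frac{1}{8}\right) \left(-9\right) - 72\right) = -2 - 76 \left(\frac{9}{8} - 72\right) = -2 - - \frac{10773}{2} = -2 + \frac{10773}{2} = \frac{10769}{2} \approx 5384.5$)
$C - Q = -28795 - \frac{10769}{2} = - \frac{68359}{2}$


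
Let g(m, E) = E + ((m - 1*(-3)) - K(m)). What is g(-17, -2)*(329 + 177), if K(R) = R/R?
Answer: -8602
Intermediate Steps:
K(R) = 1
g(m, E) = 2 + E + m (g(m, E) = E + ((m - 1*(-3)) - 1*1) = E + ((m + 3) - 1) = E + ((3 + m) - 1) = E + (2 + m) = 2 + E + m)
g(-17, -2)*(329 + 177) = (2 - 2 - 17)*(329 + 177) = -17*506 = -8602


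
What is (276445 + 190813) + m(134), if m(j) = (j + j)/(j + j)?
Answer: 467259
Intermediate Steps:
m(j) = 1 (m(j) = (2*j)/((2*j)) = (2*j)*(1/(2*j)) = 1)
(276445 + 190813) + m(134) = (276445 + 190813) + 1 = 467258 + 1 = 467259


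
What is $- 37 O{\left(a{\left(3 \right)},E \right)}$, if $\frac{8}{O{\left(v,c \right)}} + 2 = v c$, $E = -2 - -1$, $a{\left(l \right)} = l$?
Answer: $\frac{296}{5} \approx 59.2$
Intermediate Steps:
$E = -1$ ($E = -2 + 1 = -1$)
$O{\left(v,c \right)} = \frac{8}{-2 + c v}$ ($O{\left(v,c \right)} = \frac{8}{-2 + v c} = \frac{8}{-2 + c v}$)
$- 37 O{\left(a{\left(3 \right)},E \right)} = - 37 \frac{8}{-2 - 3} = - 37 \frac{8}{-5} = - 37 \cdot 8 \left(- \frac{1}{5}\right) = \left(-37\right) \left(- \frac{8}{5}\right) = \frac{296}{5}$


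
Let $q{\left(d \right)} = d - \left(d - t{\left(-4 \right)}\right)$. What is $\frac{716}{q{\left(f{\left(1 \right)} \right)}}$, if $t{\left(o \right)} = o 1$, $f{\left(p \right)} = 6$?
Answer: $-179$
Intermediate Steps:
$t{\left(o \right)} = o$
$q{\left(d \right)} = -4$ ($q{\left(d \right)} = d - \left(4 + d\right) = -4$)
$\frac{716}{q{\left(f{\left(1 \right)} \right)}} = \frac{716}{-4} = 716 \left(- \frac{1}{4}\right) = -179$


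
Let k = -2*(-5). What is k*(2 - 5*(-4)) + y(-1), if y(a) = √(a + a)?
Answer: 220 + I*√2 ≈ 220.0 + 1.4142*I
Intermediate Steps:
k = 10
y(a) = √2*√a (y(a) = √(2*a) = √2*√a)
k*(2 - 5*(-4)) + y(-1) = 10*(2 - 5*(-4)) + √2*√(-1) = 10*(2 + 20) + √2*I = 10*22 + I*√2 = 220 + I*√2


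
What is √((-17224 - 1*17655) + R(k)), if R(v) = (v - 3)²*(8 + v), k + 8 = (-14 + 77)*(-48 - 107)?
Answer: I*√933242803519 ≈ 9.6605e+5*I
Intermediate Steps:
k = -9773 (k = -8 + (-14 + 77)*(-48 - 107) = -8 + 63*(-155) = -8 - 9765 = -9773)
R(v) = (-3 + v)²*(8 + v)
√((-17224 - 1*17655) + R(k)) = √((-17224 - 1*17655) + (-3 - 9773)²*(8 - 9773)) = √((-17224 - 17655) + (-9776)²*(-9765)) = √(-34879 + 95570176*(-9765)) = √(-34879 - 933242768640) = √(-933242803519) = I*√933242803519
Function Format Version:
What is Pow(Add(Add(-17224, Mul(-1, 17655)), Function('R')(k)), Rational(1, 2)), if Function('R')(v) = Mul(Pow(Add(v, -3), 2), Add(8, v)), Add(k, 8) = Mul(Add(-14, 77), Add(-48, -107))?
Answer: Mul(I, Pow(933242803519, Rational(1, 2))) ≈ Mul(9.6605e+5, I)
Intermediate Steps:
k = -9773 (k = Add(-8, Mul(Add(-14, 77), Add(-48, -107))) = Add(-8, Mul(63, -155)) = Add(-8, -9765) = -9773)
Function('R')(v) = Mul(Pow(Add(-3, v), 2), Add(8, v))
Pow(Add(Add(-17224, Mul(-1, 17655)), Function('R')(k)), Rational(1, 2)) = Pow(Add(Add(-17224, Mul(-1, 17655)), Mul(Pow(Add(-3, -9773), 2), Add(8, -9773))), Rational(1, 2)) = Pow(Add(Add(-17224, -17655), Mul(Pow(-9776, 2), -9765)), Rational(1, 2)) = Pow(Add(-34879, Mul(95570176, -9765)), Rational(1, 2)) = Pow(Add(-34879, -933242768640), Rational(1, 2)) = Pow(-933242803519, Rational(1, 2)) = Mul(I, Pow(933242803519, Rational(1, 2)))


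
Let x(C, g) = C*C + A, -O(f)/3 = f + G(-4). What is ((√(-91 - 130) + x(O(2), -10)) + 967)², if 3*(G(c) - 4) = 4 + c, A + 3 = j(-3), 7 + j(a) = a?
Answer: (1278 + I*√221)² ≈ 1.6331e+6 + 37998.0*I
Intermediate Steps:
j(a) = -7 + a
A = -13 (A = -3 + (-7 - 3) = -3 - 10 = -13)
G(c) = 16/3 + c/3 (G(c) = 4 + (4 + c)/3 = 4 + (4/3 + c/3) = 16/3 + c/3)
O(f) = -12 - 3*f (O(f) = -3*(f + (16/3 + (⅓)*(-4))) = -3*(f + (16/3 - 4/3)) = -3*(f + 4) = -3*(4 + f) = -12 - 3*f)
x(C, g) = -13 + C² (x(C, g) = C*C - 13 = C² - 13 = -13 + C²)
((√(-91 - 130) + x(O(2), -10)) + 967)² = ((√(-91 - 130) + (-13 + (-12 - 3*2)²)) + 967)² = ((√(-221) + (-13 + (-12 - 6)²)) + 967)² = ((I*√221 + (-13 + (-18)²)) + 967)² = ((I*√221 + (-13 + 324)) + 967)² = ((I*√221 + 311) + 967)² = ((311 + I*√221) + 967)² = (1278 + I*√221)²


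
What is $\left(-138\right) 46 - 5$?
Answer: $-6353$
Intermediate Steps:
$\left(-138\right) 46 - 5 = -6348 - 5 = -6353$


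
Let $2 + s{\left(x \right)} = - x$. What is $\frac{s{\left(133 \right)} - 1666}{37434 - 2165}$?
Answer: $- \frac{1801}{35269} \approx -0.051065$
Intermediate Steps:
$s{\left(x \right)} = -2 - x$
$\frac{s{\left(133 \right)} - 1666}{37434 - 2165} = \frac{\left(-2 - 133\right) - 1666}{37434 - 2165} = \frac{\left(-2 - 133\right) - 1666}{35269} = \left(-135 - 1666\right) \frac{1}{35269} = \left(-1801\right) \frac{1}{35269} = - \frac{1801}{35269}$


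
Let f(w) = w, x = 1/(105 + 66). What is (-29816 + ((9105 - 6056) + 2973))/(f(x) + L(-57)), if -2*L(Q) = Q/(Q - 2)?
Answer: 480115332/9629 ≈ 49861.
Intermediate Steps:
x = 1/171 ≈ 0.0058480
L(Q) = -Q/(2*(-2 + Q)) (L(Q) = -Q/(2*(Q - 2)) = -Q/(2*(-2 + Q)))
(-29816 + ((9105 - 6056) + 2973))/(f(x) + L(-57)) = (-29816 + ((9105 - 6056) + 2973))/(1/171 - 1*(-57)/(-4 + 2*(-57))) = (-29816 + (3049 + 2973))/(1/171 - 1*(-57)/(-4 - 114)) = (-29816 + 6022)/(1/171 - 1*(-57)/(-118)) = -23794/(1/171 - 1*(-57)*(-1/118)) = -23794/(1/171 - 57/118) = -23794/(-9629/20178) = -23794*(-20178/9629) = 480115332/9629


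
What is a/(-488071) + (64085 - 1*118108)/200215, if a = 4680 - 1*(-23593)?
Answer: -32027738328/97719135265 ≈ -0.32775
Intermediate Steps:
a = 28273 (a = 4680 + 23593 = 28273)
a/(-488071) + (64085 - 1*118108)/200215 = 28273/(-488071) + (64085 - 1*118108)/200215 = 28273*(-1/488071) + (64085 - 118108)*(1/200215) = -28273/488071 - 54023*1/200215 = -28273/488071 - 54023/200215 = -32027738328/97719135265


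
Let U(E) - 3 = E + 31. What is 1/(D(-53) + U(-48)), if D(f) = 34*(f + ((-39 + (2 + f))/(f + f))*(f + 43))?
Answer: -53/111548 ≈ -0.00047513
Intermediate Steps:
U(E) = 34 + E (U(E) = 3 + (E + 31) = 3 + (31 + E) = 34 + E)
D(f) = 34*f + 17*(-37 + f)*(43 + f)/f (D(f) = 34*(f + ((-37 + f)/((2*f)))*(43 + f)) = 34*(f + ((-37 + f)*(1/(2*f)))*(43 + f)) = 34*(f + ((-37 + f)/(2*f))*(43 + f)) = 34*(f + (-37 + f)*(43 + f)/(2*f)) = 34*f + 17*(-37 + f)*(43 + f)/f)
1/(D(-53) + U(-48)) = 1/((102 - 27047/(-53) + 51*(-53)) + (34 - 48)) = 1/((102 - 27047*(-1/53) - 2703) - 14) = 1/((102 + 27047/53 - 2703) - 14) = 1/(-110806/53 - 14) = 1/(-111548/53) = -53/111548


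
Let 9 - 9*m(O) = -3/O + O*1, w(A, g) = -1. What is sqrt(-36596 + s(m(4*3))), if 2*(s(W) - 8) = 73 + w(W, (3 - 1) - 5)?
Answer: 2*I*sqrt(9138) ≈ 191.19*I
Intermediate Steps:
m(O) = 1 - O/9 + 1/(3*O) (m(O) = 1 - (-3/O + O*1)/9 = 1 - (-3/O + O)/9 = 1 - (O - 3/O)/9 = 1 + (-O/9 + 1/(3*O)) = 1 - O/9 + 1/(3*O))
s(W) = 44 (s(W) = 8 + (73 - 1)/2 = 8 + (1/2)*72 = 8 + 36 = 44)
sqrt(-36596 + s(m(4*3))) = sqrt(-36596 + 44) = sqrt(-36552) = 2*I*sqrt(9138)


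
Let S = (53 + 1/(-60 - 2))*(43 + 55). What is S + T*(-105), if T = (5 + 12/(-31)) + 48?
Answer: -10290/31 ≈ -331.94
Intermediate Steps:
S = 160965/31 (S = (53 + 1/(-62))*98 = (53 - 1/62)*98 = (3285/62)*98 = 160965/31 ≈ 5192.4)
T = 1631/31 (T = (5 + 12*(-1/31)) + 48 = (5 - 12/31) + 48 = 143/31 + 48 = 1631/31 ≈ 52.613)
S + T*(-105) = 160965/31 + (1631/31)*(-105) = 160965/31 - 171255/31 = -10290/31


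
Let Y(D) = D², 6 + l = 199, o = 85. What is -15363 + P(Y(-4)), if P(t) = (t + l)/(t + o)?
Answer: -1551454/101 ≈ -15361.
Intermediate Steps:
l = 193 (l = -6 + 199 = 193)
P(t) = (193 + t)/(85 + t) (P(t) = (t + 193)/(t + 85) = (193 + t)/(85 + t))
-15363 + P(Y(-4)) = -15363 + (193 + (-4)²)/(85 + (-4)²) = -15363 + (193 + 16)/(85 + 16) = -15363 + 209/101 = -1551454/101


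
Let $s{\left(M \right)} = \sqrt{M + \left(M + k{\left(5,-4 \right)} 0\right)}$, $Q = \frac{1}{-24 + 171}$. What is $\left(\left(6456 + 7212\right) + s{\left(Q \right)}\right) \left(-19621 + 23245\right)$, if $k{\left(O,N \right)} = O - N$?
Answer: $49532832 + \frac{1208 \sqrt{6}}{7} \approx 4.9533 \cdot 10^{7}$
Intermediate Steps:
$Q = \frac{1}{147} \approx 0.0068027$
$s{\left(M \right)} = \sqrt{2} \sqrt{M}$ ($s{\left(M \right)} = \sqrt{M + \left(M + \left(5 - -4\right) 0\right)} = \sqrt{M + \left(M + \left(5 + 4\right) 0\right)} = \sqrt{M + \left(M + 9 \cdot 0\right)} = \sqrt{M + \left(M + 0\right)} = \sqrt{M + M} = \sqrt{2 M} = \sqrt{2} \sqrt{M}$)
$\left(\left(6456 + 7212\right) + s{\left(Q \right)}\right) \left(-19621 + 23245\right) = \left(\left(6456 + 7212\right) + \frac{\sqrt{2}}{7 \sqrt{3}}\right) \left(-19621 + 23245\right) = \left(13668 + \sqrt{2} \frac{\sqrt{3}}{21}\right) 3624 = \left(13668 + \frac{\sqrt{6}}{21}\right) 3624 = 49532832 + \frac{1208 \sqrt{6}}{7}$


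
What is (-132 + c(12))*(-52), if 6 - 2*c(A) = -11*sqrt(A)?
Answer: 6708 - 572*sqrt(3) ≈ 5717.3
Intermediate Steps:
c(A) = 3 + 11*sqrt(A)/2 (c(A) = 3 - (-11)*sqrt(A)/2 = 3 + 11*sqrt(A)/2)
(-132 + c(12))*(-52) = (-132 + (3 + 11*sqrt(12)/2))*(-52) = (-132 + (3 + 11*(2*sqrt(3))/2))*(-52) = (-132 + (3 + 11*sqrt(3)))*(-52) = (-129 + 11*sqrt(3))*(-52) = 6708 - 572*sqrt(3)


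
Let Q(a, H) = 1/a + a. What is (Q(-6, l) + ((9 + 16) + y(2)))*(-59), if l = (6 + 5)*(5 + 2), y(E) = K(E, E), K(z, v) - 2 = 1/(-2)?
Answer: -3599/3 ≈ -1199.7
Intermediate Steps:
K(z, v) = 3/2 (K(z, v) = 2 + 1/(-2) = 2 - 1/2 = 3/2)
y(E) = 3/2
l = 77 (l = 11*7 = 77)
Q(a, H) = a + 1/a
(Q(-6, l) + ((9 + 16) + y(2)))*(-59) = ((-6 + 1/(-6)) + ((9 + 16) + 3/2))*(-59) = ((-6 - 1/6) + (25 + 3/2))*(-59) = (-37/6 + 53/2)*(-59) = (61/3)*(-59) = -3599/3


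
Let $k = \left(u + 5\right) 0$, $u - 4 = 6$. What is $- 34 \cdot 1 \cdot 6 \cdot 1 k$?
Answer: $0$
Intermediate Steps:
$u = 10$ ($u = 4 + 6 = 10$)
$k = 0$ ($k = \left(10 + 5\right) 0 = 15 \cdot 0 = 0$)
$- 34 \cdot 1 \cdot 6 \cdot 1 k = - 34 \cdot 1 \cdot 6 \cdot 1 \cdot 0 = - 34 \cdot 6 \cdot 1 \cdot 0 = \left(-34\right) 6 \cdot 0 = \left(-204\right) 0 = 0$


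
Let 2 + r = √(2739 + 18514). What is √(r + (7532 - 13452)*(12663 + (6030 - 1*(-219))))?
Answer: √(-111959042 + √21253) ≈ 10581.0*I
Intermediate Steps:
r = -2 + √21253 (r = -2 + √(2739 + 18514) = -2 + √21253 ≈ 143.78)
√(r + (7532 - 13452)*(12663 + (6030 - 1*(-219)))) = √((-2 + √21253) + (7532 - 13452)*(12663 + (6030 - 1*(-219)))) = √((-2 + √21253) - 5920*(12663 + (6030 + 219))) = √((-2 + √21253) - 5920*(12663 + 6249)) = √((-2 + √21253) - 5920*18912) = √((-2 + √21253) - 111959040) = √(-111959042 + √21253)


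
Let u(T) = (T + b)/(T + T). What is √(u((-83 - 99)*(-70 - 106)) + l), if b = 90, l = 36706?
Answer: 3*√261546319034/8008 ≈ 191.59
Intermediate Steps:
u(T) = (90 + T)/(2*T) (u(T) = (T + 90)/(T + T) = (90 + T)/((2*T)) = (90 + T)*(1/(2*T)) = (90 + T)/(2*T))
√(u((-83 - 99)*(-70 - 106)) + l) = √((90 + (-83 - 99)*(-70 - 106))/(2*(((-83 - 99)*(-70 - 106)))) + 36706) = √((90 - 182*(-176))/(2*((-182*(-176)))) + 36706) = √((½)*(90 + 32032)/32032 + 36706) = √((½)*(1/32032)*32122 + 36706) = √(16061/32032 + 36706) = √(1175782653/32032) = 3*√261546319034/8008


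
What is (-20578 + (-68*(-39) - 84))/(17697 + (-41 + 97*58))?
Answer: -9005/11641 ≈ -0.77356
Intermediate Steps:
(-20578 + (-68*(-39) - 84))/(17697 + (-41 + 97*58)) = (-20578 + (2652 - 84))/(17697 + (-41 + 5626)) = (-20578 + 2568)/(17697 + 5585) = -18010/23282 = -18010*1/23282 = -9005/11641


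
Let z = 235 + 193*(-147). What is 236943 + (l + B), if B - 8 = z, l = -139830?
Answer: 68985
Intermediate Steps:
z = -28136 (z = 235 - 28371 = -28136)
B = -28128 (B = 8 - 28136 = -28128)
236943 + (l + B) = 236943 + (-139830 - 28128) = 236943 - 167958 = 68985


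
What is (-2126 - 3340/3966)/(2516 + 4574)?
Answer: -2108764/7029735 ≈ -0.29998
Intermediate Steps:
(-2126 - 3340/3966)/(2516 + 4574) = (-2126 - 3340*1/3966)/7090 = (-2126 - 1670/1983)*(1/7090) = -4217528/1983*1/7090 = -2108764/7029735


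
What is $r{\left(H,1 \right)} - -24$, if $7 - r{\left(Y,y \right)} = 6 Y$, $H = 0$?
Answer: $31$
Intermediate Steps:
$r{\left(Y,y \right)} = 7 - 6 Y$
$r{\left(H,1 \right)} - -24 = \left(7 - 0\right) - -24 = \left(7 + 0\right) + 24 = 7 + 24 = 31$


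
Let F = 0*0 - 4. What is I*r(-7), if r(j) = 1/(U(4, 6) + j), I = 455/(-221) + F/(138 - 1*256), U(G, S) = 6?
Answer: 2031/1003 ≈ 2.0249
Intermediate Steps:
F = -4 (F = 0 - 4 = -4)
I = -2031/1003 (I = 455/(-221) - 4/(138 - 1*256) = 455*(-1/221) - 4/(138 - 256) = -35/17 - 4/(-118) = -35/17 - 4*(-1/118) = -35/17 + 2/59 = -2031/1003 ≈ -2.0249)
r(j) = 1/(6 + j)
I*r(-7) = -2031/(1003*(6 - 7)) = -2031/1003/(-1) = -2031/1003*(-1) = 2031/1003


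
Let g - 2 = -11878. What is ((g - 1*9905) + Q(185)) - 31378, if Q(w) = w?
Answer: -52974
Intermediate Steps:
g = -11876 (g = 2 - 11878 = -11876)
((g - 1*9905) + Q(185)) - 31378 = ((-11876 - 1*9905) + 185) - 31378 = ((-11876 - 9905) + 185) - 31378 = (-21781 + 185) - 31378 = -21596 - 31378 = -52974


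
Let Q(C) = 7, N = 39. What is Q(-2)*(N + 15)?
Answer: 378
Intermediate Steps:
Q(-2)*(N + 15) = 7*(39 + 15) = 7*54 = 378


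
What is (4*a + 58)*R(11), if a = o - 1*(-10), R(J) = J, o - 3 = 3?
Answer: 1342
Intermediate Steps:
o = 6 (o = 3 + 3 = 6)
a = 16 (a = 6 - 1*(-10) = 6 + 10 = 16)
(4*a + 58)*R(11) = (4*16 + 58)*11 = (64 + 58)*11 = 122*11 = 1342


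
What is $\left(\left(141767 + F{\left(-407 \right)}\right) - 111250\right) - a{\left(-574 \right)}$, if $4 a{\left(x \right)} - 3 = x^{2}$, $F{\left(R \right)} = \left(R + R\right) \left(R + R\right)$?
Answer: $\frac{2442973}{4} \approx 6.1074 \cdot 10^{5}$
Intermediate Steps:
$F{\left(R \right)} = 4 R^{2}$ ($F{\left(R \right)} = 2 R 2 R = 4 R^{2}$)
$a{\left(x \right)} = \frac{3}{4} + \frac{x^{2}}{4}$
$\left(\left(141767 + F{\left(-407 \right)}\right) - 111250\right) - a{\left(-574 \right)} = \left(\left(141767 + 4 \left(-407\right)^{2}\right) - 111250\right) - \left(\frac{3}{4} + \frac{\left(-574\right)^{2}}{4}\right) = \left(\left(141767 + 4 \cdot 165649\right) - 111250\right) - \left(\frac{3}{4} + \frac{1}{4} \cdot 329476\right) = \left(\left(141767 + 662596\right) - 111250\right) - \left(\frac{3}{4} + 82369\right) = \left(804363 - 111250\right) - \frac{329479}{4} = 693113 - \frac{329479}{4} = \frac{2442973}{4}$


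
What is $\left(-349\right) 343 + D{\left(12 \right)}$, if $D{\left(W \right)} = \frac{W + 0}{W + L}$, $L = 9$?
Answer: $- \frac{837945}{7} \approx -1.1971 \cdot 10^{5}$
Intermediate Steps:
$D{\left(W \right)} = \frac{W}{9 + W}$ ($D{\left(W \right)} = \frac{W + 0}{W + 9} = \frac{W}{9 + W}$)
$\left(-349\right) 343 + D{\left(12 \right)} = \left(-349\right) 343 + \frac{12}{9 + 12} = -119707 + \frac{12}{21} = -119707 + 12 \cdot \frac{1}{21} = -119707 + \frac{4}{7} = - \frac{837945}{7}$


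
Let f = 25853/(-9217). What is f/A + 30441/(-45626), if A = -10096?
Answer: -1415751285967/2122859882416 ≈ -0.66691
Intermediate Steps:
f = -25853/9217 (f = 25853*(-1/9217) = -25853/9217 ≈ -2.8049)
f/A + 30441/(-45626) = -25853/9217/(-10096) + 30441/(-45626) = -25853/9217*(-1/10096) + 30441*(-1/45626) = 25853/93054832 - 30441/45626 = -1415751285967/2122859882416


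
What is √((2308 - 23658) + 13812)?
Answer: I*√7538 ≈ 86.822*I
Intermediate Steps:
√((2308 - 23658) + 13812) = √(-21350 + 13812) = √(-7538) = I*√7538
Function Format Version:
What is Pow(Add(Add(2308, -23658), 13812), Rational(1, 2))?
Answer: Mul(I, Pow(7538, Rational(1, 2))) ≈ Mul(86.822, I)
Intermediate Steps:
Pow(Add(Add(2308, -23658), 13812), Rational(1, 2)) = Pow(Add(-21350, 13812), Rational(1, 2)) = Pow(-7538, Rational(1, 2)) = Mul(I, Pow(7538, Rational(1, 2)))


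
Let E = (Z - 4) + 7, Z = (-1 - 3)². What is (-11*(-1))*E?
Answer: 209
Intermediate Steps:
Z = 16 (Z = (-4)² = 16)
E = 19 (E = (16 - 4) + 7 = 12 + 7 = 19)
(-11*(-1))*E = -11*(-1)*19 = 11*19 = 209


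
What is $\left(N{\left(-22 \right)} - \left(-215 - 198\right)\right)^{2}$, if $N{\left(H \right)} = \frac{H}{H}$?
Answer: $171396$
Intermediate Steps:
$N{\left(H \right)} = 1$
$\left(N{\left(-22 \right)} - \left(-215 - 198\right)\right)^{2} = \left(1 - \left(-215 - 198\right)\right)^{2} = \left(1 - -413\right)^{2} = \left(1 + 413\right)^{2} = 414^{2} = 171396$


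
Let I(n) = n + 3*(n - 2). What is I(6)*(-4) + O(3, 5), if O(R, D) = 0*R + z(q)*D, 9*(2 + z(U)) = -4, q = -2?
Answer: -758/9 ≈ -84.222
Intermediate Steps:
z(U) = -22/9 (z(U) = -2 + (⅑)*(-4) = -2 - 4/9 = -22/9)
O(R, D) = -22*D/9 (O(R, D) = 0*R - 22*D/9 = 0 - 22*D/9 = -22*D/9)
I(n) = -6 + 4*n (I(n) = n + 3*(-2 + n) = n + (-6 + 3*n) = -6 + 4*n)
I(6)*(-4) + O(3, 5) = (-6 + 4*6)*(-4) - 22/9*5 = (-6 + 24)*(-4) - 110/9 = 18*(-4) - 110/9 = -72 - 110/9 = -758/9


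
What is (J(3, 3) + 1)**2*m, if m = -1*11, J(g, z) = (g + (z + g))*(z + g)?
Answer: -33275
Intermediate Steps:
J(g, z) = (g + z)*(z + 2*g) (J(g, z) = (g + (g + z))*(g + z) = (z + 2*g)*(g + z) = (g + z)*(z + 2*g))
m = -11
(J(3, 3) + 1)**2*m = ((3**2 + 2*3**2 + 3*3*3) + 1)**2*(-11) = ((9 + 2*9 + 27) + 1)**2*(-11) = ((9 + 18 + 27) + 1)**2*(-11) = (54 + 1)**2*(-11) = 55**2*(-11) = 3025*(-11) = -33275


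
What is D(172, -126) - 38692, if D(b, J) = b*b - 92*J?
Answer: 2484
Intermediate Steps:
D(b, J) = b**2 - 92*J
D(172, -126) - 38692 = (172**2 - 92*(-126)) - 38692 = (29584 + 11592) - 38692 = 41176 - 38692 = 2484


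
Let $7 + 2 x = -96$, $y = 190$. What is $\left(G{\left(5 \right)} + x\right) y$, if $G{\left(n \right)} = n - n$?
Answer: $-9785$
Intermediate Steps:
$G{\left(n \right)} = 0$
$x = - \frac{103}{2}$ ($x = - \frac{7}{2} + \frac{1}{2} \left(-96\right) = - \frac{7}{2} - 48 = - \frac{103}{2} \approx -51.5$)
$\left(G{\left(5 \right)} + x\right) y = \left(0 - \frac{103}{2}\right) 190 = \left(- \frac{103}{2}\right) 190 = -9785$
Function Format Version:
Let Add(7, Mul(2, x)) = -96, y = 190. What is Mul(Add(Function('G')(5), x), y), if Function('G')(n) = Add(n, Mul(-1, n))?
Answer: -9785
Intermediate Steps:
Function('G')(n) = 0
x = Rational(-103, 2) (x = Add(Rational(-7, 2), Mul(Rational(1, 2), -96)) = Add(Rational(-7, 2), -48) = Rational(-103, 2) ≈ -51.500)
Mul(Add(Function('G')(5), x), y) = Mul(Add(0, Rational(-103, 2)), 190) = Mul(Rational(-103, 2), 190) = -9785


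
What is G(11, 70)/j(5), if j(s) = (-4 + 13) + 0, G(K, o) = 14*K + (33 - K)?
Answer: 176/9 ≈ 19.556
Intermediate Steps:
G(K, o) = 33 + 13*K
j(s) = 9 (j(s) = 9 + 0 = 9)
G(11, 70)/j(5) = (33 + 13*11)/9 = (33 + 143)*(⅑) = 176*(⅑) = 176/9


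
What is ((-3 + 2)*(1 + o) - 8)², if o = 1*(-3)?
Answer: 36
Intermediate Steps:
o = -3
((-3 + 2)*(1 + o) - 8)² = ((-3 + 2)*(1 - 3) - 8)² = (-1*(-2) - 8)² = (2 - 8)² = (-6)² = 36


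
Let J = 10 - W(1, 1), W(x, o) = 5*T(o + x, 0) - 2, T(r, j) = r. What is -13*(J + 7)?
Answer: -117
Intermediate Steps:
W(x, o) = -2 + 5*o + 5*x (W(x, o) = 5*(o + x) - 2 = (5*o + 5*x) - 2 = -2 + 5*o + 5*x)
J = 2 (J = 10 - (-2 + 5*1 + 5*1) = 10 - (-2 + 5 + 5) = 10 - 1*8 = 10 - 8 = 2)
-13*(J + 7) = -13*(2 + 7) = -13*9 = -117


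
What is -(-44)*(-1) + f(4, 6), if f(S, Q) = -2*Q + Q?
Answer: -50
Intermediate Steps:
f(S, Q) = -Q
-(-44)*(-1) + f(4, 6) = -(-44)*(-1) - 1*6 = -11*4 - 6 = -44 - 6 = -50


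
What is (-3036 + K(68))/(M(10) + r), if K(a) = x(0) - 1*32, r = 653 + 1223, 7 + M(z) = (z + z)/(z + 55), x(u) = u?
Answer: -39884/24301 ≈ -1.6412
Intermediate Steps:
M(z) = -7 + 2*z/(55 + z) (M(z) = -7 + (z + z)/(z + 55) = -7 + (2*z)/(55 + z) = -7 + 2*z/(55 + z))
r = 1876
K(a) = -32 (K(a) = 0 - 1*32 = 0 - 32 = -32)
(-3036 + K(68))/(M(10) + r) = (-3036 - 32)/(5*(-77 - 1*10)/(55 + 10) + 1876) = -3068/(5*(-77 - 10)/65 + 1876) = -3068/(5*(1/65)*(-87) + 1876) = -3068/(-87/13 + 1876) = -3068/24301/13 = -3068*13/24301 = -39884/24301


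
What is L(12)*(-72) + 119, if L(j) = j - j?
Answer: 119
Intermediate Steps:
L(j) = 0
L(12)*(-72) + 119 = 0*(-72) + 119 = 0 + 119 = 119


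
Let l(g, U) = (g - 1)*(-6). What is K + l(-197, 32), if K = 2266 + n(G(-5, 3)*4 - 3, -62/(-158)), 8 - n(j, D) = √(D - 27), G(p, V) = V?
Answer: 3462 - I*√166058/79 ≈ 3462.0 - 5.1583*I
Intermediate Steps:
l(g, U) = 6 - 6*g (l(g, U) = (-1 + g)*(-6) = 6 - 6*g)
n(j, D) = 8 - √(-27 + D) (n(j, D) = 8 - √(D - 27) = 8 - √(-27 + D))
K = 2274 - I*√166058/79 (K = 2266 + (8 - √(-27 - 62/(-158))) = 2266 + (8 - √(-27 - 62*(-1/158))) = 2266 + (8 - √(-27 + 31/79)) = 2266 + (8 - √(-2102/79)) = 2266 + (8 - I*√166058/79) = 2274 - I*√166058/79 ≈ 2274.0 - 5.1583*I)
K + l(-197, 32) = (2274 - I*√166058/79) + (6 - 6*(-197)) = (2274 - I*√166058/79) + (6 + 1182) = (2274 - I*√166058/79) + 1188 = 3462 - I*√166058/79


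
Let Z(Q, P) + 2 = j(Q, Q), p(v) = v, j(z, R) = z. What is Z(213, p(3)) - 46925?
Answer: -46714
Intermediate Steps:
Z(Q, P) = -2 + Q
Z(213, p(3)) - 46925 = (-2 + 213) - 46925 = 211 - 46925 = -46714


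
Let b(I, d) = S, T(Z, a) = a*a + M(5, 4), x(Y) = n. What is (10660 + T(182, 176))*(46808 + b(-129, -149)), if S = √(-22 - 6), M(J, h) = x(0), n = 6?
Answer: 1949178736 + 83284*I*√7 ≈ 1.9492e+9 + 2.2035e+5*I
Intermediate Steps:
x(Y) = 6
M(J, h) = 6
S = 2*I*√7 (S = √(-28) = 2*I*√7 ≈ 5.2915*I)
T(Z, a) = 6 + a² (T(Z, a) = a*a + 6 = a² + 6 = 6 + a²)
b(I, d) = 2*I*√7
(10660 + T(182, 176))*(46808 + b(-129, -149)) = (10660 + (6 + 176²))*(46808 + 2*I*√7) = (10660 + (6 + 30976))*(46808 + 2*I*√7) = (10660 + 30982)*(46808 + 2*I*√7) = 41642*(46808 + 2*I*√7) = 1949178736 + 83284*I*√7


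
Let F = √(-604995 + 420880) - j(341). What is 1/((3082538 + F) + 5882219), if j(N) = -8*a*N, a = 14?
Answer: 9002949/81053090880716 - I*√184115/81053090880716 ≈ 1.1107e-7 - 5.2939e-12*I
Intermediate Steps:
j(N) = -112*N
F = 38192 + I*√184115 (F = √(-604995 + 420880) - (-112)*341 = √(-184115) - 1*(-38192) = I*√184115 + 38192 = 38192 + I*√184115 ≈ 38192.0 + 429.09*I)
1/((3082538 + F) + 5882219) = 1/((3082538 + (38192 + I*√184115)) + 5882219) = 1/((3120730 + I*√184115) + 5882219) = 1/(9002949 + I*√184115)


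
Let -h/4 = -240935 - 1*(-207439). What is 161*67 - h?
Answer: -123197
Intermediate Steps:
h = 133984 (h = -4*(-240935 - 1*(-207439)) = -4*(-240935 + 207439) = -4*(-33496) = 133984)
161*67 - h = 161*67 - 1*133984 = 10787 - 133984 = -123197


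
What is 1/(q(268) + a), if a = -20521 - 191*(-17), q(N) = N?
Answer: -1/17006 ≈ -5.8803e-5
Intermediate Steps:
a = -17274 (a = -20521 - 1*(-3247) = -20521 + 3247 = -17274)
1/(q(268) + a) = 1/(268 - 17274) = 1/(-17006) = -1/17006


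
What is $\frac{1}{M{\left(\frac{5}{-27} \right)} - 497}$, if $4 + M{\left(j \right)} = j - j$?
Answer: $- \frac{1}{501} \approx -0.001996$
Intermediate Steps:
$M{\left(j \right)} = -4$ ($M{\left(j \right)} = -4 + \left(j - j\right) = -4 + 0 = -4$)
$\frac{1}{M{\left(\frac{5}{-27} \right)} - 497} = \frac{1}{-4 - 497} = \frac{1}{-501} = - \frac{1}{501}$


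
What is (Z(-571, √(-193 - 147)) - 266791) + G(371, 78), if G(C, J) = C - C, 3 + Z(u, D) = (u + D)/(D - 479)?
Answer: -61303918265/229781 + 184*I*√85/229781 ≈ -2.6679e+5 + 0.0073827*I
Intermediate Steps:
Z(u, D) = -3 + (D + u)/(-479 + D) (Z(u, D) = -3 + (u + D)/(D - 479) = -3 + (D + u)/(-479 + D))
G(C, J) = 0
(Z(-571, √(-193 - 147)) - 266791) + G(371, 78) = ((1437 - 571 - 2*√(-193 - 147))/(-479 + √(-193 - 147)) - 266791) + 0 = ((1437 - 571 - 4*I*√85)/(-479 + √(-340)) - 266791) + 0 = ((1437 - 571 - 4*I*√85)/(-479 + 2*I*√85) - 266791) + 0 = ((866 - 4*I*√85)/(-479 + 2*I*√85) - 266791) + 0 = (-266791 + (866 - 4*I*√85)/(-479 + 2*I*√85)) + 0 = -266791 + (866 - 4*I*√85)/(-479 + 2*I*√85)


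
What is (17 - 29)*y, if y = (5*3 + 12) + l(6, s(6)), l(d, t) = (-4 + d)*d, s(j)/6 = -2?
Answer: -468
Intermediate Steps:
s(j) = -12 (s(j) = 6*(-2) = -12)
l(d, t) = d*(-4 + d)
y = 39 (y = (5*3 + 12) + 6*(-4 + 6) = (15 + 12) + 6*2 = 27 + 12 = 39)
(17 - 29)*y = (17 - 29)*39 = -12*39 = -468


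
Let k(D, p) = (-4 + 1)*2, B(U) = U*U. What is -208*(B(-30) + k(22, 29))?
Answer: -185952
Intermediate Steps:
B(U) = U**2
k(D, p) = -6 (k(D, p) = -3*2 = -6)
-208*(B(-30) + k(22, 29)) = -208*((-30)**2 - 6) = -208*(900 - 6) = -208*894 = -185952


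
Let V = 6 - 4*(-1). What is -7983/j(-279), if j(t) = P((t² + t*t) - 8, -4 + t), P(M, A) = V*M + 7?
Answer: -7983/1556747 ≈ -0.0051280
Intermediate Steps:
V = 10 (V = 6 + 4 = 10)
P(M, A) = 7 + 10*M (P(M, A) = 10*M + 7 = 7 + 10*M)
j(t) = -73 + 20*t² (j(t) = 7 + 10*((t² + t*t) - 8) = 7 + 10*((t² + t²) - 8) = 7 + 10*(2*t² - 8) = 7 + 10*(-8 + 2*t²) = 7 + (-80 + 20*t²) = -73 + 20*t²)
-7983/j(-279) = -7983/(-73 + 20*(-279)²) = -7983/(-73 + 20*77841) = -7983/(-73 + 1556820) = -7983/1556747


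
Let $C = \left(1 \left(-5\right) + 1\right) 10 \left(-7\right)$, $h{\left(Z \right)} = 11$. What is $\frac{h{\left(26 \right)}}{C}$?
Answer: $\frac{11}{280} \approx 0.039286$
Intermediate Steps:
$C = 280$ ($C = \left(-5 + 1\right) 10 \left(-7\right) = \left(-4\right) 10 \left(-7\right) = \left(-40\right) \left(-7\right) = 280$)
$\frac{h{\left(26 \right)}}{C} = \frac{11}{280}$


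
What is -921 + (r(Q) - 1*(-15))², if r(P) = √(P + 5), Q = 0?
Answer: -691 + 30*√5 ≈ -623.92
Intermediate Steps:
r(P) = √(5 + P)
-921 + (r(Q) - 1*(-15))² = -921 + (√(5 + 0) - 1*(-15))² = -921 + (√5 + 15)² = -921 + (15 + √5)²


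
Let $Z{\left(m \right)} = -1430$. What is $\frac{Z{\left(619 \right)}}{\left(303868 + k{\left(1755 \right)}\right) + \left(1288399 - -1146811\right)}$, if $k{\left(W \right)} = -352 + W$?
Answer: $- \frac{1430}{2740481} \approx -0.00052181$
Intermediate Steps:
$\frac{Z{\left(619 \right)}}{\left(303868 + k{\left(1755 \right)}\right) + \left(1288399 - -1146811\right)} = - \frac{1430}{\left(303868 + \left(-352 + 1755\right)\right) + \left(1288399 - -1146811\right)} = - \frac{1430}{\left(303868 + 1403\right) + \left(1288399 + 1146811\right)} = - \frac{1430}{305271 + 2435210} = - \frac{1430}{2740481}$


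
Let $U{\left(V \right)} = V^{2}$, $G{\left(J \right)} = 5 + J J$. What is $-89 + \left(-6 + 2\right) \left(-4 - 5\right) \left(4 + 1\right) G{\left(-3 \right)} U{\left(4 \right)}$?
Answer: $40231$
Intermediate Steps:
$G{\left(J \right)} = 5 + J^{2}$
$-89 + \left(-6 + 2\right) \left(-4 - 5\right) \left(4 + 1\right) G{\left(-3 \right)} U{\left(4 \right)} = -89 + \left(-6 + 2\right) \left(-4 - 5\right) \left(4 + 1\right) \left(5 + \left(-3\right)^{2}\right) 4^{2} = -89 + - 4 \left(-9\right) 5 \left(5 + 9\right) 16 = -89 + - 4 \left(\left(-45\right) 14\right) 16 = -89 + \left(-4\right) \left(-630\right) 16 = -89 + 2520 \cdot 16 = -89 + 40320 = 40231$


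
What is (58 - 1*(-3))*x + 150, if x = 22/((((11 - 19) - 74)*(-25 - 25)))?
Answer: 308171/2050 ≈ 150.33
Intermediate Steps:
x = 11/2050 (x = 22/(((-8 - 74)*(-50))) = 22/((-82*(-50))) = 22/4100 = 22*(1/4100) = 11/2050 ≈ 0.0053659)
(58 - 1*(-3))*x + 150 = (58 - 1*(-3))*(11/2050) + 150 = (58 + 3)*(11/2050) + 150 = 61*(11/2050) + 150 = 671/2050 + 150 = 308171/2050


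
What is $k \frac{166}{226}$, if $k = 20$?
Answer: $\frac{1660}{113} \approx 14.69$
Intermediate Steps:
$k \frac{166}{226} = 20 \cdot \frac{166}{226} = 20 \cdot 166 \cdot \frac{1}{226} = 20 \cdot \frac{83}{113} = \frac{1660}{113}$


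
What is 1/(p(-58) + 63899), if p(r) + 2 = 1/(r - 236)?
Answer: 294/18785717 ≈ 1.5650e-5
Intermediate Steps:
p(r) = -2 + 1/(-236 + r) (p(r) = -2 + 1/(r - 236) = -2 + 1/(-236 + r))
1/(p(-58) + 63899) = 1/((473 - 2*(-58))/(-236 - 58) + 63899) = 1/((473 + 116)/(-294) + 63899) = 1/(-1/294*589 + 63899) = 1/(-589/294 + 63899) = 1/(18785717/294) = 294/18785717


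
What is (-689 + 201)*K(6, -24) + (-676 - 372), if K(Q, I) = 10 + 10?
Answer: -10808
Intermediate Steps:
K(Q, I) = 20
(-689 + 201)*K(6, -24) + (-676 - 372) = (-689 + 201)*20 + (-676 - 372) = -488*20 - 1048 = -9760 - 1048 = -10808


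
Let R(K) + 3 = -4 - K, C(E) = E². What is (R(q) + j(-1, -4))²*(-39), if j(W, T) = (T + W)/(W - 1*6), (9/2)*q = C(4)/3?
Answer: -25918672/11907 ≈ -2176.8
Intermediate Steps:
q = 32/27 (q = 2*(4²/3)/9 = 2*(16*(⅓))/9 = (2/9)*(16/3) = 32/27 ≈ 1.1852)
R(K) = -7 - K (R(K) = -3 + (-4 - K) = -7 - K)
j(W, T) = (T + W)/(-6 + W) (j(W, T) = (T + W)/(W - 6) = (T + W)/(-6 + W))
(R(q) + j(-1, -4))²*(-39) = ((-7 - 1*32/27) + (-4 - 1)/(-6 - 1))²*(-39) = ((-7 - 32/27) - 5/(-7))²*(-39) = (-221/27 - ⅐*(-5))²*(-39) = (-221/27 + 5/7)²*(-39) = (-1412/189)²*(-39) = (1993744/35721)*(-39) = -25918672/11907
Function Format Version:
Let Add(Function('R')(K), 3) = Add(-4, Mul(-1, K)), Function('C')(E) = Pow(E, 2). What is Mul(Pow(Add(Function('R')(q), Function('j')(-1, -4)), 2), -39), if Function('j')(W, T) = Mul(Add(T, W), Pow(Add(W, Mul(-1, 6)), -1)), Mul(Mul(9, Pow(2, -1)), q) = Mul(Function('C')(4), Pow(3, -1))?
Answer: Rational(-25918672, 11907) ≈ -2176.8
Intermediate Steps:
q = Rational(32, 27) (q = Mul(Rational(2, 9), Mul(Pow(4, 2), Pow(3, -1))) = Mul(Rational(2, 9), Mul(16, Rational(1, 3))) = Mul(Rational(2, 9), Rational(16, 3)) = Rational(32, 27) ≈ 1.1852)
Function('R')(K) = Add(-7, Mul(-1, K)) (Function('R')(K) = Add(-3, Add(-4, Mul(-1, K))) = Add(-7, Mul(-1, K)))
Function('j')(W, T) = Mul(Pow(Add(-6, W), -1), Add(T, W)) (Function('j')(W, T) = Mul(Add(T, W), Pow(Add(W, -6), -1)) = Mul(Add(T, W), Pow(Add(-6, W), -1)) = Mul(Pow(Add(-6, W), -1), Add(T, W)))
Mul(Pow(Add(Function('R')(q), Function('j')(-1, -4)), 2), -39) = Mul(Pow(Add(Add(-7, Mul(-1, Rational(32, 27))), Mul(Pow(Add(-6, -1), -1), Add(-4, -1))), 2), -39) = Mul(Pow(Add(Add(-7, Rational(-32, 27)), Mul(Pow(-7, -1), -5)), 2), -39) = Mul(Pow(Add(Rational(-221, 27), Mul(Rational(-1, 7), -5)), 2), -39) = Mul(Pow(Add(Rational(-221, 27), Rational(5, 7)), 2), -39) = Mul(Pow(Rational(-1412, 189), 2), -39) = Mul(Rational(1993744, 35721), -39) = Rational(-25918672, 11907)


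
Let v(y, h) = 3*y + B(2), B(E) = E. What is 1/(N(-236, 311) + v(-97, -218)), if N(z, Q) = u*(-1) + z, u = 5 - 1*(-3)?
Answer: -1/533 ≈ -0.0018762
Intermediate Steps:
u = 8 (u = 5 + 3 = 8)
N(z, Q) = -8 + z (N(z, Q) = 8*(-1) + z = -8 + z)
v(y, h) = 2 + 3*y (v(y, h) = 3*y + 2 = 2 + 3*y)
1/(N(-236, 311) + v(-97, -218)) = 1/((-8 - 236) + (2 + 3*(-97))) = 1/(-244 + (2 - 291)) = 1/(-244 - 289) = 1/(-533) = -1/533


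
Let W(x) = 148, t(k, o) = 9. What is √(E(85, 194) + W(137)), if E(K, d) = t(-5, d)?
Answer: √157 ≈ 12.530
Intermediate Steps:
E(K, d) = 9
√(E(85, 194) + W(137)) = √(9 + 148) = √157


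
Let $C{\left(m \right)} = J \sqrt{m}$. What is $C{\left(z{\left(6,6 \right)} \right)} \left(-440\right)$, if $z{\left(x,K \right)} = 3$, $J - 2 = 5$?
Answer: $- 3080 \sqrt{3} \approx -5334.7$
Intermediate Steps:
$J = 7$ ($J = 2 + 5 = 7$)
$C{\left(m \right)} = 7 \sqrt{m}$
$C{\left(z{\left(6,6 \right)} \right)} \left(-440\right) = 7 \sqrt{3} \left(-440\right) = - 3080 \sqrt{3}$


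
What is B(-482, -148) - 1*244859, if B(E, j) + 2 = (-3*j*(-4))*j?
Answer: 17987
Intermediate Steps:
B(E, j) = -2 + 12*j**2 (B(E, j) = -2 + (-3*j*(-4))*j = -2 + (12*j)*j = -2 + 12*j**2)
B(-482, -148) - 1*244859 = (-2 + 12*(-148)**2) - 1*244859 = (-2 + 12*21904) - 244859 = (-2 + 262848) - 244859 = 262846 - 244859 = 17987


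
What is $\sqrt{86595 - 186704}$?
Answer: $i \sqrt{100109} \approx 316.4 i$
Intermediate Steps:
$\sqrt{86595 - 186704} = \sqrt{-100109} = i \sqrt{100109}$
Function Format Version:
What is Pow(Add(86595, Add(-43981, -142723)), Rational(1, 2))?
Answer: Mul(I, Pow(100109, Rational(1, 2))) ≈ Mul(316.40, I)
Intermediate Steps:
Pow(Add(86595, Add(-43981, -142723)), Rational(1, 2)) = Pow(Add(86595, -186704), Rational(1, 2)) = Pow(-100109, Rational(1, 2)) = Mul(I, Pow(100109, Rational(1, 2)))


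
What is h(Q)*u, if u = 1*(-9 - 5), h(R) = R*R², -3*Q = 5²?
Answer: 218750/27 ≈ 8101.9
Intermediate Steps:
Q = -25/3 (Q = -⅓*5² = -⅓*25 = -25/3 ≈ -8.3333)
h(R) = R³
u = -14 (u = 1*(-14) = -14)
h(Q)*u = (-25/3)³*(-14) = -15625/27*(-14) = 218750/27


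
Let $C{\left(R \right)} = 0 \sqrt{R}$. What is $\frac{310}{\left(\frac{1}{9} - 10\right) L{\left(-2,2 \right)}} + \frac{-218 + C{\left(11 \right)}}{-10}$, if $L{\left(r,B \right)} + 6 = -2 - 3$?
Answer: $\frac{120661}{4895} \approx 24.65$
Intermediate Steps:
$C{\left(R \right)} = 0$
$L{\left(r,B \right)} = -11$ ($L{\left(r,B \right)} = -6 - 5 = -11$)
$\frac{310}{\left(\frac{1}{9} - 10\right) L{\left(-2,2 \right)}} + \frac{-218 + C{\left(11 \right)}}{-10} = \frac{310}{\left(\frac{1}{9} - 10\right) \left(-11\right)} + \frac{-218 + 0}{-10} = \frac{310}{\left(\frac{1}{9} - 10\right) \left(-11\right)} - - \frac{109}{5} = \frac{310}{\left(- \frac{89}{9}\right) \left(-11\right)} + \frac{109}{5} = \frac{310}{\frac{979}{9}} + \frac{109}{5} = 310 \cdot \frac{9}{979} + \frac{109}{5} = \frac{2790}{979} + \frac{109}{5} = \frac{120661}{4895}$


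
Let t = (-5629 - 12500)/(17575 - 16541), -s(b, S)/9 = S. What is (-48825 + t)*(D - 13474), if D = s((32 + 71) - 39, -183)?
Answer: 597301098033/1034 ≈ 5.7766e+8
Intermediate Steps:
s(b, S) = -9*S
t = -18129/1034 ≈ -17.533
D = 1647 (D = -9*(-183) = 1647)
(-48825 + t)*(D - 13474) = (-48825 - 18129/1034)*(1647 - 13474) = -50503179/1034*(-11827) = 597301098033/1034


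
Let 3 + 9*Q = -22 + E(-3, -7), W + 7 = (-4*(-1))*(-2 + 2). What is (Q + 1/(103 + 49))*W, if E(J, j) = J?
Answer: 29729/1368 ≈ 21.732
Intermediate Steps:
W = -7 (W = -7 + (-4*(-1))*(-2 + 2) = -7 + 4*0 = -7 + 0 = -7)
Q = -28/9 (Q = -1/3 + (-22 - 3)/9 = -1/3 + (1/9)*(-25) = -1/3 - 25/9 = -28/9 ≈ -3.1111)
(Q + 1/(103 + 49))*W = (-28/9 + 1/(103 + 49))*(-7) = (-28/9 + 1/152)*(-7) = -4247/1368*(-7) = 29729/1368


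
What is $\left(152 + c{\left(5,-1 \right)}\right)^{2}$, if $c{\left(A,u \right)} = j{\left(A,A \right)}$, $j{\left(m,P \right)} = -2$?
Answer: $22500$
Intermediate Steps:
$c{\left(A,u \right)} = -2$
$\left(152 + c{\left(5,-1 \right)}\right)^{2} = \left(152 - 2\right)^{2} = 150^{2} = 22500$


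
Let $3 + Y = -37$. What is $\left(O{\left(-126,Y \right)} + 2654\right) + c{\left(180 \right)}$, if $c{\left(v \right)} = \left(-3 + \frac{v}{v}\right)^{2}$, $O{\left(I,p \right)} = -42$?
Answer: $2616$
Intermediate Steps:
$Y = -40$ ($Y = -3 - 37 = -40$)
$c{\left(v \right)} = 4$ ($c{\left(v \right)} = \left(-3 + 1\right)^{2} = \left(-2\right)^{2} = 4$)
$\left(O{\left(-126,Y \right)} + 2654\right) + c{\left(180 \right)} = \left(-42 + 2654\right) + 4 = 2612 + 4 = 2616$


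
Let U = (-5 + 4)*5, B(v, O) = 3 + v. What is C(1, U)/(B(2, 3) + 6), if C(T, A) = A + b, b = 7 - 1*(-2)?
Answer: 4/11 ≈ 0.36364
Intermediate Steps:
U = -5 (U = -1*5 = -5)
b = 9 (b = 7 + 2 = 9)
C(T, A) = 9 + A (C(T, A) = A + 9 = 9 + A)
C(1, U)/(B(2, 3) + 6) = (9 - 5)/((3 + 2) + 6) = 4/(5 + 6) = 4/11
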